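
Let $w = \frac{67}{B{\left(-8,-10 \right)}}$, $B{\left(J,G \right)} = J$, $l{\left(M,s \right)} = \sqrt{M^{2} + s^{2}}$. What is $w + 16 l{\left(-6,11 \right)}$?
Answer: $- \frac{67}{8} + 16 \sqrt{157} \approx 192.1$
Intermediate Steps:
$w = - \frac{67}{8}$ ($w = \frac{67}{-8} = 67 \left(- \frac{1}{8}\right) = - \frac{67}{8} \approx -8.375$)
$w + 16 l{\left(-6,11 \right)} = - \frac{67}{8} + 16 \sqrt{\left(-6\right)^{2} + 11^{2}} = - \frac{67}{8} + 16 \sqrt{36 + 121} = - \frac{67}{8} + 16 \sqrt{157}$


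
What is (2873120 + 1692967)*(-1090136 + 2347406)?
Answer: 5740804202490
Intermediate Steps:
(2873120 + 1692967)*(-1090136 + 2347406) = 4566087*1257270 = 5740804202490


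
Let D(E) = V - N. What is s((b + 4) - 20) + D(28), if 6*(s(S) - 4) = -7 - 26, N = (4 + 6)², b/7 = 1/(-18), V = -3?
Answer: -209/2 ≈ -104.50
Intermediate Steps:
b = -7/18 (b = 7/(-18) = 7*(-1/18) = -7/18 ≈ -0.38889)
N = 100 (N = 10² = 100)
D(E) = -103 (D(E) = -3 - 1*100 = -3 - 100 = -103)
s(S) = -3/2 (s(S) = 4 + (-7 - 26)/6 = 4 + (⅙)*(-33) = 4 - 11/2 = -3/2)
s((b + 4) - 20) + D(28) = -3/2 - 103 = -209/2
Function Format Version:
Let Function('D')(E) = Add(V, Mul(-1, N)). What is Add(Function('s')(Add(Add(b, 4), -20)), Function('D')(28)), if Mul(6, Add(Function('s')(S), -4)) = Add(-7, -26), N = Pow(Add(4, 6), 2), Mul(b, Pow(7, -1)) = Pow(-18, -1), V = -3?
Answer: Rational(-209, 2) ≈ -104.50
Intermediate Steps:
b = Rational(-7, 18) (b = Mul(7, Pow(-18, -1)) = Mul(7, Rational(-1, 18)) = Rational(-7, 18) ≈ -0.38889)
N = 100 (N = Pow(10, 2) = 100)
Function('D')(E) = -103 (Function('D')(E) = Add(-3, Mul(-1, 100)) = Add(-3, -100) = -103)
Function('s')(S) = Rational(-3, 2) (Function('s')(S) = Add(4, Mul(Rational(1, 6), Add(-7, -26))) = Add(4, Mul(Rational(1, 6), -33)) = Add(4, Rational(-11, 2)) = Rational(-3, 2))
Add(Function('s')(Add(Add(b, 4), -20)), Function('D')(28)) = Add(Rational(-3, 2), -103) = Rational(-209, 2)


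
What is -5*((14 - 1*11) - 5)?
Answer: 10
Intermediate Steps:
-5*((14 - 1*11) - 5) = -5*((14 - 11) - 5) = -5*(3 - 5) = -5*(-2) = 10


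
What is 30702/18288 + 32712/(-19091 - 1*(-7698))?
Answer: -41408195/34725864 ≈ -1.1924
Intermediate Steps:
30702/18288 + 32712/(-19091 - 1*(-7698)) = 30702*(1/18288) + 32712/(-19091 + 7698) = 5117/3048 + 32712/(-11393) = 5117/3048 + 32712*(-1/11393) = 5117/3048 - 32712/11393 = -41408195/34725864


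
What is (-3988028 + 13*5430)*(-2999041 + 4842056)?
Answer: -7219896995570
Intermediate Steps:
(-3988028 + 13*5430)*(-2999041 + 4842056) = (-3988028 + 70590)*1843015 = -3917438*1843015 = -7219896995570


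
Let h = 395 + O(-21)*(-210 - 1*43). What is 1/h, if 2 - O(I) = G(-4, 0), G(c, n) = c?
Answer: -1/1123 ≈ -0.00089047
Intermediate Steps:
O(I) = 6 (O(I) = 2 - 1*(-4) = 2 + 4 = 6)
h = -1123 (h = 395 + 6*(-210 - 1*43) = 395 + 6*(-210 - 43) = 395 + 6*(-253) = 395 - 1518 = -1123)
1/h = 1/(-1123) = -1/1123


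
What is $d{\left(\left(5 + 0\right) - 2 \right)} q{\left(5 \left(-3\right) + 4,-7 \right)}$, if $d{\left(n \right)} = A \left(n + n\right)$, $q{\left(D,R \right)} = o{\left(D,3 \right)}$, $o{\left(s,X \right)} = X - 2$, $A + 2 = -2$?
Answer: $-24$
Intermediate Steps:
$A = -4$ ($A = -2 - 2 = -4$)
$o{\left(s,X \right)} = -2 + X$
$q{\left(D,R \right)} = 1$ ($q{\left(D,R \right)} = -2 + 3 = 1$)
$d{\left(n \right)} = - 8 n$ ($d{\left(n \right)} = - 4 \left(n + n\right) = - 4 \cdot 2 n = - 8 n$)
$d{\left(\left(5 + 0\right) - 2 \right)} q{\left(5 \left(-3\right) + 4,-7 \right)} = - 8 \left(\left(5 + 0\right) - 2\right) 1 = - 8 \left(5 - 2\right) 1 = \left(-8\right) 3 \cdot 1 = \left(-24\right) 1 = -24$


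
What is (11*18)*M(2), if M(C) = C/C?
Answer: 198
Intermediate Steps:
M(C) = 1
(11*18)*M(2) = (11*18)*1 = 198*1 = 198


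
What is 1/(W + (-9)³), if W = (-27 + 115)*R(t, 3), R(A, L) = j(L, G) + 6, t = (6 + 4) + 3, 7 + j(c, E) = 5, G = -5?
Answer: -1/377 ≈ -0.0026525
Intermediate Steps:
j(c, E) = -2 (j(c, E) = -7 + 5 = -2)
t = 13 (t = 10 + 3 = 13)
R(A, L) = 4 (R(A, L) = -2 + 6 = 4)
W = 352 (W = (-27 + 115)*4 = 88*4 = 352)
1/(W + (-9)³) = 1/(352 + (-9)³) = 1/(352 - 729) = 1/(-377) = -1/377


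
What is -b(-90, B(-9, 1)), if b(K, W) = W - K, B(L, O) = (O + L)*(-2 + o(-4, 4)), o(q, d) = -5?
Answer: -146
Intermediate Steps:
B(L, O) = -7*L - 7*O (B(L, O) = (O + L)*(-2 - 5) = (L + O)*(-7) = -7*L - 7*O)
-b(-90, B(-9, 1)) = -((-7*(-9) - 7*1) - 1*(-90)) = -((63 - 7) + 90) = -(56 + 90) = -1*146 = -146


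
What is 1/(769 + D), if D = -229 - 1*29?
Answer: 1/511 ≈ 0.0019569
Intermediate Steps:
D = -258 (D = -229 - 29 = -258)
1/(769 + D) = 1/(769 - 258) = 1/511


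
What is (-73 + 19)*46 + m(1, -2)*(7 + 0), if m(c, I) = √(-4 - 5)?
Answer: -2484 + 21*I ≈ -2484.0 + 21.0*I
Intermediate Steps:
m(c, I) = 3*I (m(c, I) = √(-9) = 3*I)
(-73 + 19)*46 + m(1, -2)*(7 + 0) = (-73 + 19)*46 + (3*I)*(7 + 0) = -54*46 + (3*I)*7 = -2484 + 21*I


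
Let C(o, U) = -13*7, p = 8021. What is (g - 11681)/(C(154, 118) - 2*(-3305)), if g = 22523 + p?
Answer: 18863/6519 ≈ 2.8935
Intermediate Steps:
g = 30544 (g = 22523 + 8021 = 30544)
C(o, U) = -91
(g - 11681)/(C(154, 118) - 2*(-3305)) = (30544 - 11681)/(-91 - 2*(-3305)) = 18863/(-91 + 6610) = 18863/6519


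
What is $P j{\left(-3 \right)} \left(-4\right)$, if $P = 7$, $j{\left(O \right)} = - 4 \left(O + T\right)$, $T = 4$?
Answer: $112$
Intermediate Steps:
$j{\left(O \right)} = -16 - 4 O$ ($j{\left(O \right)} = - 4 \left(O + 4\right) = - 4 \left(4 + O\right) = -16 - 4 O$)
$P j{\left(-3 \right)} \left(-4\right) = 7 \left(-16 - -12\right) \left(-4\right) = 7 \left(-16 + 12\right) \left(-4\right) = 7 \left(-4\right) \left(-4\right) = \left(-28\right) \left(-4\right) = 112$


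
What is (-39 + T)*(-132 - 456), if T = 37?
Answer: 1176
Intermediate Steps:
(-39 + T)*(-132 - 456) = (-39 + 37)*(-132 - 456) = -2*(-588) = 1176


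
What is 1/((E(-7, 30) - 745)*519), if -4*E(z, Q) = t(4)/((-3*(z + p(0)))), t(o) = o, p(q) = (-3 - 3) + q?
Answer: -13/5026688 ≈ -2.5862e-6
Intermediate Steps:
p(q) = -6 + q
E(z, Q) = -1/(18 - 3*z) (E(z, Q) = -1/((-3*(z + (-6 + 0)))) = -1/((-3*(z - 6))) = -1/((-3*(-6 + z))) = -1/(18 - 3*z))
1/((E(-7, 30) - 745)*519) = 1/(1/(3*(-6 - 7)) - 745*519) = (1/519)/((⅓)/(-13) - 745) = (1/519)/((⅓)*(-1/13) - 745) = (1/519)/(-1/39 - 745) = (1/519)/(-29056/39) = -39/29056*1/519 = -13/5026688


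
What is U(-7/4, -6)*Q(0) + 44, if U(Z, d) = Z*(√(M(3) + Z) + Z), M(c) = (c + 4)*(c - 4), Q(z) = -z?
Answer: 44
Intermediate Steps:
M(c) = (-4 + c)*(4 + c) (M(c) = (4 + c)*(-4 + c) = (-4 + c)*(4 + c))
U(Z, d) = Z*(Z + √(-7 + Z)) (U(Z, d) = Z*(√((-16 + 3²) + Z) + Z) = Z*(√((-16 + 9) + Z) + Z) = Z*(√(-7 + Z) + Z) = Z*(Z + √(-7 + Z)))
U(-7/4, -6)*Q(0) + 44 = ((-7/4)*(-7/4 + √(-7 - 7/4)))*(-1*0) + 44 = ((-7*¼)*(-7*¼ + √(-7 - 7*¼)))*0 + 44 = -7*(-7/4 + √(-7 - 7/4))/4*0 + 44 = -7*(-7/4 + √(-35/4))/4*0 + 44 = -7*(-7/4 + I*√35/2)/4*0 + 44 = (49/16 - 7*I*√35/8)*0 + 44 = 0 + 44 = 44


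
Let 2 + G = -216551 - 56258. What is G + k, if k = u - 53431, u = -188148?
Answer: -514390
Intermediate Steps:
G = -272811 (G = -2 + (-216551 - 56258) = -2 - 272809 = -272811)
k = -241579 (k = -188148 - 53431 = -241579)
G + k = -272811 - 241579 = -514390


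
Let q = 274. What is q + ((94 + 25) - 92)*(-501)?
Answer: -13253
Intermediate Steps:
q + ((94 + 25) - 92)*(-501) = 274 + ((94 + 25) - 92)*(-501) = 274 + (119 - 92)*(-501) = 274 + 27*(-501) = 274 - 13527 = -13253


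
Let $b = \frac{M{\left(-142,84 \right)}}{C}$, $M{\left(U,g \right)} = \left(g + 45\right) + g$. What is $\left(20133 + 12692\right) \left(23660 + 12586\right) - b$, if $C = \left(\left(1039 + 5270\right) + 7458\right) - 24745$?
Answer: $\frac{13061349401313}{10978} \approx 1.1898 \cdot 10^{9}$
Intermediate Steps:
$M{\left(U,g \right)} = 45 + 2 g$ ($M{\left(U,g \right)} = \left(45 + g\right) + g = 45 + 2 g$)
$C = -10978$ ($C = \left(6309 + 7458\right) - 24745 = 13767 - 24745 = -10978$)
$b = - \frac{213}{10978}$ ($b = \frac{45 + 2 \cdot 84}{-10978} = \left(45 + 168\right) \left(- \frac{1}{10978}\right) = 213 \left(- \frac{1}{10978}\right) = - \frac{213}{10978} \approx -0.019402$)
$\left(20133 + 12692\right) \left(23660 + 12586\right) - b = \left(20133 + 12692\right) \left(23660 + 12586\right) - - \frac{213}{10978} = 32825 \cdot 36246 + \frac{213}{10978} = 1189774950 + \frac{213}{10978} = \frac{13061349401313}{10978}$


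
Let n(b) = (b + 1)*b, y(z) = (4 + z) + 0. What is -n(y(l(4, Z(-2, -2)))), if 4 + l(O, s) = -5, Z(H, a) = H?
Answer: -20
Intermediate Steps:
l(O, s) = -9 (l(O, s) = -4 - 5 = -9)
y(z) = 4 + z
n(b) = b*(1 + b) (n(b) = (1 + b)*b = b*(1 + b))
-n(y(l(4, Z(-2, -2)))) = -(4 - 9)*(1 + (4 - 9)) = -(-5)*(1 - 5) = -(-5)*(-4) = -1*20 = -20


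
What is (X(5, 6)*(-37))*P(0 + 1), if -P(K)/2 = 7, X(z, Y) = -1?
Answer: -518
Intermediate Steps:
P(K) = -14 (P(K) = -2*7 = -14)
(X(5, 6)*(-37))*P(0 + 1) = -1*(-37)*(-14) = 37*(-14) = -518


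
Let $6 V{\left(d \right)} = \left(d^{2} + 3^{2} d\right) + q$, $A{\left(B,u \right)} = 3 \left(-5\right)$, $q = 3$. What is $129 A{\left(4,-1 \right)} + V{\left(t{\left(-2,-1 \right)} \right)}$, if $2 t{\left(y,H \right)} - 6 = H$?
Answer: $- \frac{46313}{24} \approx -1929.7$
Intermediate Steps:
$t{\left(y,H \right)} = 3 + \frac{H}{2}$
$A{\left(B,u \right)} = -15$
$V{\left(d \right)} = \frac{1}{2} + \frac{d^{2}}{6} + \frac{3 d}{2}$ ($V{\left(d \right)} = \frac{\left(d^{2} + 3^{2} d\right) + 3}{6} = \frac{\left(d^{2} + 9 d\right) + 3}{6} = \frac{3 + d^{2} + 9 d}{6} = \frac{1}{2} + \frac{d^{2}}{6} + \frac{3 d}{2}$)
$129 A{\left(4,-1 \right)} + V{\left(t{\left(-2,-1 \right)} \right)} = 129 \left(-15\right) + \left(\frac{1}{2} + \frac{\left(3 + \frac{1}{2} \left(-1\right)\right)^{2}}{6} + \frac{3 \left(3 + \frac{1}{2} \left(-1\right)\right)}{2}\right) = -1935 + \left(\frac{1}{2} + \frac{\left(3 - \frac{1}{2}\right)^{2}}{6} + \frac{3 \left(3 - \frac{1}{2}\right)}{2}\right) = -1935 + \left(\frac{1}{2} + \frac{\left(\frac{5}{2}\right)^{2}}{6} + \frac{3}{2} \cdot \frac{5}{2}\right) = -1935 + \left(\frac{1}{2} + \frac{1}{6} \cdot \frac{25}{4} + \frac{15}{4}\right) = -1935 + \left(\frac{1}{2} + \frac{25}{24} + \frac{15}{4}\right) = -1935 + \frac{127}{24} = - \frac{46313}{24}$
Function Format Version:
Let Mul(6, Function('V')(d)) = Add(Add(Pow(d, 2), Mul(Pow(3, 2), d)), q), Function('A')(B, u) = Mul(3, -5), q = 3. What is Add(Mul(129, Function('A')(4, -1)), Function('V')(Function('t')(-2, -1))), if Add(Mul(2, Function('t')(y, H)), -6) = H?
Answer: Rational(-46313, 24) ≈ -1929.7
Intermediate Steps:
Function('t')(y, H) = Add(3, Mul(Rational(1, 2), H))
Function('A')(B, u) = -15
Function('V')(d) = Add(Rational(1, 2), Mul(Rational(1, 6), Pow(d, 2)), Mul(Rational(3, 2), d)) (Function('V')(d) = Mul(Rational(1, 6), Add(Add(Pow(d, 2), Mul(Pow(3, 2), d)), 3)) = Mul(Rational(1, 6), Add(Add(Pow(d, 2), Mul(9, d)), 3)) = Mul(Rational(1, 6), Add(3, Pow(d, 2), Mul(9, d))) = Add(Rational(1, 2), Mul(Rational(1, 6), Pow(d, 2)), Mul(Rational(3, 2), d)))
Add(Mul(129, Function('A')(4, -1)), Function('V')(Function('t')(-2, -1))) = Add(Mul(129, -15), Add(Rational(1, 2), Mul(Rational(1, 6), Pow(Add(3, Mul(Rational(1, 2), -1)), 2)), Mul(Rational(3, 2), Add(3, Mul(Rational(1, 2), -1))))) = Add(-1935, Add(Rational(1, 2), Mul(Rational(1, 6), Pow(Add(3, Rational(-1, 2)), 2)), Mul(Rational(3, 2), Add(3, Rational(-1, 2))))) = Add(-1935, Add(Rational(1, 2), Mul(Rational(1, 6), Pow(Rational(5, 2), 2)), Mul(Rational(3, 2), Rational(5, 2)))) = Add(-1935, Add(Rational(1, 2), Mul(Rational(1, 6), Rational(25, 4)), Rational(15, 4))) = Add(-1935, Add(Rational(1, 2), Rational(25, 24), Rational(15, 4))) = Add(-1935, Rational(127, 24)) = Rational(-46313, 24)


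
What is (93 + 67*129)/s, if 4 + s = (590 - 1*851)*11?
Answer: -8736/2875 ≈ -3.0386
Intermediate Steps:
s = -2875 (s = -4 + (590 - 1*851)*11 = -4 + (590 - 851)*11 = -4 - 261*11 = -4 - 2871 = -2875)
(93 + 67*129)/s = (93 + 67*129)/(-2875) = (93 + 8643)*(-1/2875) = 8736*(-1/2875) = -8736/2875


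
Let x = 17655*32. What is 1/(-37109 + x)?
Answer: 1/527851 ≈ 1.8945e-6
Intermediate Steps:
x = 564960
1/(-37109 + x) = 1/(-37109 + 564960) = 1/527851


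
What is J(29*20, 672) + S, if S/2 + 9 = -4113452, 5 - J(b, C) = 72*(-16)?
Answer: -8225765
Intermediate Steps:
J(b, C) = 1157 (J(b, C) = 5 - 72*(-16) = 5 - 1*(-1152) = 5 + 1152 = 1157)
S = -8226922 (S = -18 + 2*(-4113452) = -18 - 8226904 = -8226922)
J(29*20, 672) + S = 1157 - 8226922 = -8225765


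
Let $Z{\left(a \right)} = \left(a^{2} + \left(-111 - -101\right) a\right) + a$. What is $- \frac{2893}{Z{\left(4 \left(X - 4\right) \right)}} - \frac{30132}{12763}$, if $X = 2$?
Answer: $- \frac{41021311}{1735768} \approx -23.633$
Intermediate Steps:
$Z{\left(a \right)} = a^{2} - 9 a$ ($Z{\left(a \right)} = \left(a^{2} + \left(-111 + 101\right) a\right) + a = \left(a^{2} - 10 a\right) + a = a^{2} - 9 a$)
$- \frac{2893}{Z{\left(4 \left(X - 4\right) \right)}} - \frac{30132}{12763} = - \frac{2893}{4 \left(2 - 4\right) \left(-9 + 4 \left(2 - 4\right)\right)} - \frac{30132}{12763} = - \frac{2893}{4 \left(-2\right) \left(-9 + 4 \left(-2\right)\right)} - \frac{30132}{12763} = - \frac{2893}{\left(-8\right) \left(-9 - 8\right)} - \frac{30132}{12763} = - \frac{2893}{\left(-8\right) \left(-17\right)} - \frac{30132}{12763} = - \frac{2893}{136} - \frac{30132}{12763} = - \frac{41021311}{1735768}$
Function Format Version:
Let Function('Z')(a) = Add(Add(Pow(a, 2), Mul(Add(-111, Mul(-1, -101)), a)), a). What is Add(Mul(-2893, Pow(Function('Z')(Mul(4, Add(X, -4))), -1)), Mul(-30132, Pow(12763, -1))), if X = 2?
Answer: Rational(-41021311, 1735768) ≈ -23.633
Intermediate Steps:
Function('Z')(a) = Add(Pow(a, 2), Mul(-9, a)) (Function('Z')(a) = Add(Add(Pow(a, 2), Mul(Add(-111, 101), a)), a) = Add(Add(Pow(a, 2), Mul(-10, a)), a) = Add(Pow(a, 2), Mul(-9, a)))
Add(Mul(-2893, Pow(Function('Z')(Mul(4, Add(X, -4))), -1)), Mul(-30132, Pow(12763, -1))) = Add(Mul(-2893, Pow(Mul(Mul(4, Add(2, -4)), Add(-9, Mul(4, Add(2, -4)))), -1)), Mul(-30132, Pow(12763, -1))) = Add(Mul(-2893, Pow(Mul(Mul(4, -2), Add(-9, Mul(4, -2))), -1)), Mul(-30132, Rational(1, 12763))) = Add(Mul(-2893, Pow(Mul(-8, Add(-9, -8)), -1)), Rational(-30132, 12763)) = Add(Mul(-2893, Pow(Mul(-8, -17), -1)), Rational(-30132, 12763)) = Add(Mul(-2893, Pow(136, -1)), Rational(-30132, 12763)) = Add(Mul(-2893, Rational(1, 136)), Rational(-30132, 12763)) = Add(Rational(-2893, 136), Rational(-30132, 12763)) = Rational(-41021311, 1735768)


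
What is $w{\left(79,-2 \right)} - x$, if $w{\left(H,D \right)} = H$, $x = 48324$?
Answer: $-48245$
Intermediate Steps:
$w{\left(79,-2 \right)} - x = 79 - 48324 = -48245$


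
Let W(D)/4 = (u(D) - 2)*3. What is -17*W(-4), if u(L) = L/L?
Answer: 204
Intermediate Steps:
u(L) = 1
W(D) = -12 (W(D) = 4*((1 - 2)*3) = 4*(-1*3) = 4*(-3) = -12)
-17*W(-4) = -17*(-12) = 204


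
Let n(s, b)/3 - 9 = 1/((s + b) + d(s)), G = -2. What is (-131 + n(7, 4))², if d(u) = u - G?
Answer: 4313929/400 ≈ 10785.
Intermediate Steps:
d(u) = 2 + u (d(u) = u - 1*(-2) = u + 2 = 2 + u)
n(s, b) = 27 + 3/(2 + b + 2*s) (n(s, b) = 27 + 3/((s + b) + (2 + s)) = 27 + 3/((b + s) + (2 + s)) = 27 + 3/(2 + b + 2*s))
(-131 + n(7, 4))² = (-131 + 3*(19 + 9*4 + 18*7)/(2 + 4 + 2*7))² = (-131 + 3*(19 + 36 + 126)/(2 + 4 + 14))² = (-131 + 3*181/20)² = (-131 + 3*(1/20)*181)² = (-131 + 543/20)² = (-2077/20)² = 4313929/400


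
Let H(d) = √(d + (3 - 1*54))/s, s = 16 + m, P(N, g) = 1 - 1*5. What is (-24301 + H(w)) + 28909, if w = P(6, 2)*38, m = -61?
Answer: 4608 - I*√203/45 ≈ 4608.0 - 0.31662*I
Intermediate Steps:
P(N, g) = -4 (P(N, g) = 1 - 5 = -4)
s = -45 (s = 16 - 61 = -45)
w = -152 (w = -4*38 = -152)
H(d) = -√(-51 + d)/45 (H(d) = √(d + (3 - 1*54))/(-45) = √(d + (3 - 54))*(-1/45) = √(d - 51)*(-1/45) = √(-51 + d)*(-1/45) = -√(-51 + d)/45)
(-24301 + H(w)) + 28909 = (-24301 - √(-51 - 152)/45) + 28909 = (-24301 - I*√203/45) + 28909 = 4608 - I*√203/45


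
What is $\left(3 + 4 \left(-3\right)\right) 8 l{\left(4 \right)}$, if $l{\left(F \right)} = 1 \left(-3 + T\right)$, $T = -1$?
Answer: $288$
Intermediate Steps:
$l{\left(F \right)} = -4$ ($l{\left(F \right)} = 1 \left(-3 - 1\right) = 1 \left(-4\right) = -4$)
$\left(3 + 4 \left(-3\right)\right) 8 l{\left(4 \right)} = \left(3 + 4 \left(-3\right)\right) 8 \left(-4\right) = \left(3 - 12\right) 8 \left(-4\right) = \left(-9\right) 8 \left(-4\right) = \left(-72\right) \left(-4\right) = 288$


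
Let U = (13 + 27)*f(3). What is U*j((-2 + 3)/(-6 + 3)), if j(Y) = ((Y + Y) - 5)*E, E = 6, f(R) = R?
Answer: -4080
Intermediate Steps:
U = 120 (U = (13 + 27)*3 = 40*3 = 120)
j(Y) = -30 + 12*Y (j(Y) = ((Y + Y) - 5)*6 = (2*Y - 5)*6 = (-5 + 2*Y)*6 = -30 + 12*Y)
U*j((-2 + 3)/(-6 + 3)) = 120*(-30 + 12*((-2 + 3)/(-6 + 3))) = 120*(-30 + 12*(1/(-3))) = 120*(-30 + 12*(1*(-⅓))) = 120*(-30 + 12*(-⅓)) = 120*(-30 - 4) = 120*(-34) = -4080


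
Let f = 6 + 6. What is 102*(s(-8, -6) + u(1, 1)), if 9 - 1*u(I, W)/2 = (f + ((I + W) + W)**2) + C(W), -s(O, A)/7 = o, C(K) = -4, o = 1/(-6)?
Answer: -1513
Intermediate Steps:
o = -1/6 (o = 1*(-1/6) = -1/6 ≈ -0.16667)
f = 12
s(O, A) = 7/6 (s(O, A) = -7*(-1/6) = 7/6)
u(I, W) = 2 - 2*(I + 2*W)**2 (u(I, W) = 18 - 2*((12 + ((I + W) + W)**2) - 4) = 18 - 2*((12 + (I + 2*W)**2) - 4) = 18 - 2*(8 + (I + 2*W)**2) = 18 + (-16 - 2*(I + 2*W)**2) = 2 - 2*(I + 2*W)**2)
102*(s(-8, -6) + u(1, 1)) = 102*(7/6 + (2 - 2*(1 + 2*1)**2)) = 102*(7/6 + (2 - 2*(1 + 2)**2)) = 102*(7/6 + (2 - 2*3**2)) = 102*(7/6 + (2 - 2*9)) = 102*(7/6 + (2 - 18)) = 102*(7/6 - 16) = 102*(-89/6) = -1513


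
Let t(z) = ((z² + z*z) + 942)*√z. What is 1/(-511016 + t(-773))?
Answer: -63877/138246588169032 - 37375*I*√773/34561647042258 ≈ -4.6205e-10 - 3.0066e-8*I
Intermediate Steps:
t(z) = √z*(942 + 2*z²) (t(z) = ((z² + z²) + 942)*√z = (2*z² + 942)*√z = (942 + 2*z²)*√z = √z*(942 + 2*z²))
1/(-511016 + t(-773)) = 1/(-511016 + 2*√(-773)*(471 + (-773)²)) = 1/(-511016 + 2*(I*√773)*(471 + 597529)) = 1/(-511016 + 2*(I*√773)*598000) = 1/(-511016 + 1196000*I*√773)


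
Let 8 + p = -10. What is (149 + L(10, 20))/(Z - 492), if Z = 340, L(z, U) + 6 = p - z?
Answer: -115/152 ≈ -0.75658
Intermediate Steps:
p = -18 (p = -8 - 10 = -18)
L(z, U) = -24 - z (L(z, U) = -6 + (-18 - z) = -24 - z)
(149 + L(10, 20))/(Z - 492) = (149 + (-24 - 1*10))/(340 - 492) = (149 + (-24 - 10))/(-152) = (149 - 34)*(-1/152) = 115*(-1/152) = -115/152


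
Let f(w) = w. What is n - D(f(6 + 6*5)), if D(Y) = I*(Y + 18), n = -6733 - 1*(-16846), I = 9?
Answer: 9627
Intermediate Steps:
n = 10113 (n = -6733 + 16846 = 10113)
D(Y) = 162 + 9*Y (D(Y) = 9*(Y + 18) = 9*(18 + Y) = 162 + 9*Y)
n - D(f(6 + 6*5)) = 10113 - (162 + 9*(6 + 6*5)) = 10113 - (162 + 9*(6 + 30)) = 10113 - (162 + 9*36) = 10113 - (162 + 324) = 10113 - 1*486 = 10113 - 486 = 9627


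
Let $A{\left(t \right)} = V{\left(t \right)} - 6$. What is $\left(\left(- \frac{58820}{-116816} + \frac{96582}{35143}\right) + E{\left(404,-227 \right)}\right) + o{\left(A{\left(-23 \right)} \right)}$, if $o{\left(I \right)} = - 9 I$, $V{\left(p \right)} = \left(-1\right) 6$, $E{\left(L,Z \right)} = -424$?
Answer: $- \frac{320978551809}{1026316172} \approx -312.75$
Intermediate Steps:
$V{\left(p \right)} = -6$
$A{\left(t \right)} = -12$ ($A{\left(t \right)} = -6 - 6 = -12$)
$\left(\left(- \frac{58820}{-116816} + \frac{96582}{35143}\right) + E{\left(404,-227 \right)}\right) + o{\left(A{\left(-23 \right)} \right)} = \left(\left(- \frac{58820}{-116816} + \frac{96582}{35143}\right) - 424\right) - -108 = \left(\left(\left(-58820\right) \left(- \frac{1}{116816}\right) + 96582 \cdot \frac{1}{35143}\right) - 424\right) + 108 = \left(\left(\frac{14705}{29204} + \frac{96582}{35143}\right) - 424\right) + 108 = \left(\frac{3337358543}{1026316172} - 424\right) + 108 = - \frac{431820698385}{1026316172} + 108 = - \frac{320978551809}{1026316172}$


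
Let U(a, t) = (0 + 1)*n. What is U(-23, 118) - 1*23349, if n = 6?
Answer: -23343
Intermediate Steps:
U(a, t) = 6 (U(a, t) = (0 + 1)*6 = 1*6 = 6)
U(-23, 118) - 1*23349 = 6 - 1*23349 = 6 - 23349 = -23343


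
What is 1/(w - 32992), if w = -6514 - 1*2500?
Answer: -1/42006 ≈ -2.3806e-5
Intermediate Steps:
w = -9014 (w = -6514 - 2500 = -9014)
1/(w - 32992) = 1/(-9014 - 32992) = 1/(-42006) = -1/42006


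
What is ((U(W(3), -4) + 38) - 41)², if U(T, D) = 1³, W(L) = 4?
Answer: 4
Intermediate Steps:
U(T, D) = 1
((U(W(3), -4) + 38) - 41)² = ((1 + 38) - 41)² = (39 - 41)² = (-2)² = 4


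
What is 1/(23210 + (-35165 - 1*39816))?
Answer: -1/51771 ≈ -1.9316e-5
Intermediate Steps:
1/(23210 + (-35165 - 1*39816)) = 1/(23210 + (-35165 - 39816)) = 1/(23210 - 74981) = 1/(-51771) = -1/51771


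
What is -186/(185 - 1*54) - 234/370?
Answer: -49737/24235 ≈ -2.0523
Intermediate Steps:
-186/(185 - 1*54) - 234/370 = -186/(185 - 54) - 234*1/370 = -186/131 - 117/185 = -49737/24235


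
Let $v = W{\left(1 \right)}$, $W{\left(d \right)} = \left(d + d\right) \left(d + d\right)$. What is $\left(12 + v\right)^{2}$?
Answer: $256$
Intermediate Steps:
$W{\left(d \right)} = 4 d^{2}$ ($W{\left(d \right)} = 2 d 2 d = 4 d^{2}$)
$v = 4$ ($v = 4 \cdot 1^{2} = 4 \cdot 1 = 4$)
$\left(12 + v\right)^{2} = \left(12 + 4\right)^{2} = 16^{2} = 256$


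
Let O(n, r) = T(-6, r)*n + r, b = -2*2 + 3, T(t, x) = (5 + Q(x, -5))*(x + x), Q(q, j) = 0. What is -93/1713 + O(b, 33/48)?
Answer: -57025/9136 ≈ -6.2418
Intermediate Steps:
T(t, x) = 10*x (T(t, x) = (5 + 0)*(x + x) = 5*(2*x) = 10*x)
b = -1 (b = -4 + 3 = -1)
O(n, r) = r + 10*n*r (O(n, r) = (10*r)*n + r = 10*n*r + r = r + 10*n*r)
-93/1713 + O(b, 33/48) = -93/1713 + (33/48)*(1 + 10*(-1)) = -93*1/1713 + (33*(1/48))*(1 - 10) = -31/571 + (11/16)*(-9) = -31/571 - 99/16 = -57025/9136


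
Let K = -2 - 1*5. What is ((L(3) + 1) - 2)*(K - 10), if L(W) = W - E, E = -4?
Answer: -102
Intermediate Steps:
K = -7 (K = -2 - 5 = -7)
L(W) = 4 + W (L(W) = W - 1*(-4) = W + 4 = 4 + W)
((L(3) + 1) - 2)*(K - 10) = (((4 + 3) + 1) - 2)*(-7 - 10) = ((7 + 1) - 2)*(-17) = (8 - 2)*(-17) = 6*(-17) = -102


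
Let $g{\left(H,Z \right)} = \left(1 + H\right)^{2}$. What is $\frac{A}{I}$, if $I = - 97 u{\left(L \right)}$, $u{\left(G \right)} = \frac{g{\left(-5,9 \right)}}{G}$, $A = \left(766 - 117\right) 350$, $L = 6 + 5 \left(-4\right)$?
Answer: $\frac{795025}{388} \approx 2049.0$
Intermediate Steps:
$L = -14$ ($L = 6 - 20 = -14$)
$A = 227150$ ($A = 649 \cdot 350 = 227150$)
$u{\left(G \right)} = \frac{16}{G}$ ($u{\left(G \right)} = \frac{\left(1 - 5\right)^{2}}{G} = \frac{\left(-4\right)^{2}}{G} = \frac{16}{G}$)
$I = \frac{776}{7}$ ($I = - 97 \frac{16}{-14} = - 97 \cdot 16 \left(- \frac{1}{14}\right) = \left(-97\right) \left(- \frac{8}{7}\right) = \frac{776}{7} \approx 110.86$)
$\frac{A}{I} = \frac{227150}{\frac{776}{7}} = 227150 \cdot \frac{7}{776} = \frac{795025}{388}$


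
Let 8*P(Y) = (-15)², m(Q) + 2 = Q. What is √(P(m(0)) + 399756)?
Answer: √6396546/4 ≈ 632.29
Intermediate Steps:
m(Q) = -2 + Q
P(Y) = 225/8 (P(Y) = (⅛)*(-15)² = (⅛)*225 = 225/8)
√(P(m(0)) + 399756) = √(225/8 + 399756) = √(3198273/8) = √6396546/4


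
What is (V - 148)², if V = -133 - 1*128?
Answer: 167281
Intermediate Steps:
V = -261 (V = -133 - 128 = -261)
(V - 148)² = (-261 - 148)² = (-409)² = 167281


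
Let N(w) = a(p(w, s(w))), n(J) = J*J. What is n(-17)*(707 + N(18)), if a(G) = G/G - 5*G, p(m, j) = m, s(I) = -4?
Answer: 178602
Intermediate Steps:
n(J) = J²
a(G) = 1 - 5*G
N(w) = 1 - 5*w
n(-17)*(707 + N(18)) = (-17)²*(707 + (1 - 5*18)) = 289*(707 + (1 - 90)) = 289*(707 - 89) = 289*618 = 178602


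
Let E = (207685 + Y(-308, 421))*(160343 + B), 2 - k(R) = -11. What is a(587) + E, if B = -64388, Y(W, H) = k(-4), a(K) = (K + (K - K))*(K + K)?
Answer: 19930350728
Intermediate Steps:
k(R) = 13 (k(R) = 2 - 1*(-11) = 2 + 11 = 13)
a(K) = 2*K² (a(K) = (K + 0)*(2*K) = K*(2*K) = 2*K²)
Y(W, H) = 13
E = 19929661590 (E = (207685 + 13)*(160343 - 64388) = 207698*95955 = 19929661590)
a(587) + E = 2*587² + 19929661590 = 2*344569 + 19929661590 = 689138 + 19929661590 = 19930350728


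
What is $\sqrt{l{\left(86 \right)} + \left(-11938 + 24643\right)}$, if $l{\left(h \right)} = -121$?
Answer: $22 \sqrt{26} \approx 112.18$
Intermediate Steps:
$\sqrt{l{\left(86 \right)} + \left(-11938 + 24643\right)} = \sqrt{-121 + \left(-11938 + 24643\right)} = \sqrt{-121 + 12705} = \sqrt{12584} = 22 \sqrt{26}$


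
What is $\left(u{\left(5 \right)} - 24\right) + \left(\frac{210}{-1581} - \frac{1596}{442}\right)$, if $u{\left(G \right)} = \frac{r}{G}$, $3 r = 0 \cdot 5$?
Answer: $- \frac{190072}{6851} \approx -27.744$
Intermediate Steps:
$r = 0$ ($r = \frac{0 \cdot 5}{3} = \frac{1}{3} \cdot 0 = 0$)
$u{\left(G \right)} = 0$ ($u{\left(G \right)} = \frac{0}{G} = 0$)
$\left(u{\left(5 \right)} - 24\right) + \left(\frac{210}{-1581} - \frac{1596}{442}\right) = \left(0 - 24\right) + \left(\frac{210}{-1581} - \frac{1596}{442}\right) = -24 + \left(210 \left(- \frac{1}{1581}\right) - \frac{798}{221}\right) = -24 - \frac{25648}{6851} = - \frac{190072}{6851}$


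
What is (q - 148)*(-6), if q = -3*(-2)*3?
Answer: 780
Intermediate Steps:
q = 18 (q = 6*3 = 18)
(q - 148)*(-6) = (18 - 148)*(-6) = -130*(-6) = 780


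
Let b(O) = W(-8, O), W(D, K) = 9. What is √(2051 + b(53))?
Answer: 2*√515 ≈ 45.387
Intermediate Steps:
b(O) = 9
√(2051 + b(53)) = √(2051 + 9) = √2060 = 2*√515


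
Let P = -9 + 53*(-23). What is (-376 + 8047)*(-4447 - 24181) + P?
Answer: -219606616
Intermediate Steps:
P = -1228 (P = -9 - 1219 = -1228)
(-376 + 8047)*(-4447 - 24181) + P = (-376 + 8047)*(-4447 - 24181) - 1228 = 7671*(-28628) - 1228 = -219605388 - 1228 = -219606616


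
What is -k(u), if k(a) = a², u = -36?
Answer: -1296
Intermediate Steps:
-k(u) = -1*(-36)² = -1*1296 = -1296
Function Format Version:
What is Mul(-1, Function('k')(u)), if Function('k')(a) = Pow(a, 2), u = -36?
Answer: -1296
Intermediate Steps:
Mul(-1, Function('k')(u)) = Mul(-1, Pow(-36, 2)) = Mul(-1, 1296) = -1296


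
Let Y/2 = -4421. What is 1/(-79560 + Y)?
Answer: -1/88402 ≈ -1.1312e-5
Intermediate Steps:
Y = -8842 (Y = 2*(-4421) = -8842)
1/(-79560 + Y) = 1/(-79560 - 8842) = 1/(-88402) = -1/88402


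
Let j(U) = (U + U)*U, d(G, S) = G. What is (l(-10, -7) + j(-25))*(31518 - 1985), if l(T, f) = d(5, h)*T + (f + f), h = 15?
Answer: 35026138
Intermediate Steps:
j(U) = 2*U² (j(U) = (2*U)*U = 2*U²)
l(T, f) = 2*f + 5*T (l(T, f) = 5*T + (f + f) = 5*T + 2*f = 2*f + 5*T)
(l(-10, -7) + j(-25))*(31518 - 1985) = ((2*(-7) + 5*(-10)) + 2*(-25)²)*(31518 - 1985) = ((-14 - 50) + 2*625)*29533 = (-64 + 1250)*29533 = 1186*29533 = 35026138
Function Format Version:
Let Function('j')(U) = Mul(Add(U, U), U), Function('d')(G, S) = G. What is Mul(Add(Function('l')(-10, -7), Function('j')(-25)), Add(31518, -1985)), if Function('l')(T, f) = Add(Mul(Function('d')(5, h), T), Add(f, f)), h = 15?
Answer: 35026138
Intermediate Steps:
Function('j')(U) = Mul(2, Pow(U, 2)) (Function('j')(U) = Mul(Mul(2, U), U) = Mul(2, Pow(U, 2)))
Function('l')(T, f) = Add(Mul(2, f), Mul(5, T)) (Function('l')(T, f) = Add(Mul(5, T), Add(f, f)) = Add(Mul(5, T), Mul(2, f)) = Add(Mul(2, f), Mul(5, T)))
Mul(Add(Function('l')(-10, -7), Function('j')(-25)), Add(31518, -1985)) = Mul(Add(Add(Mul(2, -7), Mul(5, -10)), Mul(2, Pow(-25, 2))), Add(31518, -1985)) = Mul(Add(Add(-14, -50), Mul(2, 625)), 29533) = Mul(Add(-64, 1250), 29533) = Mul(1186, 29533) = 35026138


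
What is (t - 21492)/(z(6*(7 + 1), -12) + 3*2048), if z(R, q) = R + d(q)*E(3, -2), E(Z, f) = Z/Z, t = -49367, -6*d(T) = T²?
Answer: -70859/6168 ≈ -11.488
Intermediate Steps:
d(T) = -T²/6
E(Z, f) = 1
z(R, q) = R - q²/6 (z(R, q) = R - q²/6*1 = R - q²/6)
(t - 21492)/(z(6*(7 + 1), -12) + 3*2048) = (-49367 - 21492)/((6*(7 + 1) - ⅙*(-12)²) + 3*2048) = -70859/((6*8 - ⅙*144) + 6144) = -70859/((48 - 24) + 6144) = -70859/(24 + 6144) = -70859/6168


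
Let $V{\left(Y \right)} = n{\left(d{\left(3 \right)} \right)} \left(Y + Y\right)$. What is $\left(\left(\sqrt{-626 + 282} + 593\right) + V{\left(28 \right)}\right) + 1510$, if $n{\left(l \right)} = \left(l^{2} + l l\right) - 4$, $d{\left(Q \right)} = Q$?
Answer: $2887 + 2 i \sqrt{86} \approx 2887.0 + 18.547 i$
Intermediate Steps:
$n{\left(l \right)} = -4 + 2 l^{2}$ ($n{\left(l \right)} = \left(l^{2} + l^{2}\right) - 4 = 2 l^{2} - 4 = -4 + 2 l^{2}$)
$V{\left(Y \right)} = 28 Y$ ($V{\left(Y \right)} = \left(-4 + 2 \cdot 3^{2}\right) \left(Y + Y\right) = \left(-4 + 2 \cdot 9\right) 2 Y = \left(-4 + 18\right) 2 Y = 14 \cdot 2 Y = 28 Y$)
$\left(\left(\sqrt{-626 + 282} + 593\right) + V{\left(28 \right)}\right) + 1510 = \left(\left(\sqrt{-626 + 282} + 593\right) + 28 \cdot 28\right) + 1510 = \left(\left(\sqrt{-344} + 593\right) + 784\right) + 1510 = \left(\left(2 i \sqrt{86} + 593\right) + 784\right) + 1510 = \left(\left(593 + 2 i \sqrt{86}\right) + 784\right) + 1510 = \left(1377 + 2 i \sqrt{86}\right) + 1510 = 2887 + 2 i \sqrt{86}$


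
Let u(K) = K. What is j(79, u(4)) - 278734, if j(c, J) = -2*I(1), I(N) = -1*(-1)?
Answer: -278736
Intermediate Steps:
I(N) = 1
j(c, J) = -2 (j(c, J) = -2*1 = -2)
j(79, u(4)) - 278734 = -2 - 278734 = -278736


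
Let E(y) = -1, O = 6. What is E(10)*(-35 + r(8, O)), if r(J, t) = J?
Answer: 27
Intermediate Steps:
E(10)*(-35 + r(8, O)) = -(-35 + 8) = -1*(-27) = 27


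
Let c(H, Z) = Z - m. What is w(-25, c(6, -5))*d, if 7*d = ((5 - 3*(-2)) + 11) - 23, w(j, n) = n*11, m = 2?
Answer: 11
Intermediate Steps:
c(H, Z) = -2 + Z (c(H, Z) = Z - 1*2 = Z - 2 = -2 + Z)
w(j, n) = 11*n
d = -1/7 (d = (((5 - 3*(-2)) + 11) - 23)/7 = (((5 + 6) + 11) - 23)/7 = ((11 + 11) - 23)/7 = (22 - 23)/7 = (1/7)*(-1) = -1/7 ≈ -0.14286)
w(-25, c(6, -5))*d = (11*(-2 - 5))*(-1/7) = (11*(-7))*(-1/7) = -77*(-1/7) = 11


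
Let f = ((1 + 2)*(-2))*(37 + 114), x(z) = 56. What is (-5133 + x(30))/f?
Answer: 5077/906 ≈ 5.6038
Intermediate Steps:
f = -906 (f = (3*(-2))*151 = -6*151 = -906)
(-5133 + x(30))/f = (-5133 + 56)/(-906) = -5077*(-1/906) = 5077/906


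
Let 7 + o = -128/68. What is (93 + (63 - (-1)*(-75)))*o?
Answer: -12231/17 ≈ -719.47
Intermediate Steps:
o = -151/17 (o = -7 - 128/68 = -7 - 128*1/68 = -7 - 32/17 = -151/17 ≈ -8.8824)
(93 + (63 - (-1)*(-75)))*o = (93 + (63 - (-1)*(-75)))*(-151/17) = (93 + (63 - 1*75))*(-151/17) = (93 + (63 - 75))*(-151/17) = (93 - 12)*(-151/17) = 81*(-151/17) = -12231/17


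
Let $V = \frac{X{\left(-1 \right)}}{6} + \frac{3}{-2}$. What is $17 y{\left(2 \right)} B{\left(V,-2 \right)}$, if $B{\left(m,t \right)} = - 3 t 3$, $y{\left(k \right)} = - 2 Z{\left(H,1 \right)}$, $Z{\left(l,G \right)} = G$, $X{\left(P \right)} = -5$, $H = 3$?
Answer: $-612$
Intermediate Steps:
$y{\left(k \right)} = -2$ ($y{\left(k \right)} = \left(-2\right) 1 = -2$)
$V = - \frac{7}{3}$ ($V = - \frac{5}{6} + \frac{3}{-2} = \left(-5\right) \frac{1}{6} + 3 \left(- \frac{1}{2}\right) = - \frac{5}{6} - \frac{3}{2} = - \frac{7}{3} \approx -2.3333$)
$B{\left(m,t \right)} = - 9 t$
$17 y{\left(2 \right)} B{\left(V,-2 \right)} = 17 \left(-2\right) \left(\left(-9\right) \left(-2\right)\right) = \left(-34\right) 18 = -612$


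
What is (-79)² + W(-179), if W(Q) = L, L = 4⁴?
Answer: 6497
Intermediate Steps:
L = 256
W(Q) = 256
(-79)² + W(-179) = (-79)² + 256 = 6241 + 256 = 6497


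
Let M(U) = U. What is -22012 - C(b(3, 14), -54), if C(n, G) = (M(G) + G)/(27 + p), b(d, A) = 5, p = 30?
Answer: -418192/19 ≈ -22010.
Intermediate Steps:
C(n, G) = 2*G/57 (C(n, G) = (G + G)/(27 + 30) = (2*G)/57 = (2*G)*(1/57) = 2*G/57)
-22012 - C(b(3, 14), -54) = -22012 - 2*(-54)/57 = -22012 - 1*(-36/19) = -22012 + 36/19 = -418192/19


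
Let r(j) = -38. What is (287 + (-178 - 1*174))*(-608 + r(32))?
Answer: 41990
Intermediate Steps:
(287 + (-178 - 1*174))*(-608 + r(32)) = (287 + (-178 - 1*174))*(-608 - 38) = (287 + (-178 - 174))*(-646) = (287 - 352)*(-646) = -65*(-646) = 41990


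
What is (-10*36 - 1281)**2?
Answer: 2692881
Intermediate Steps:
(-10*36 - 1281)**2 = (-360 - 1281)**2 = (-1641)**2 = 2692881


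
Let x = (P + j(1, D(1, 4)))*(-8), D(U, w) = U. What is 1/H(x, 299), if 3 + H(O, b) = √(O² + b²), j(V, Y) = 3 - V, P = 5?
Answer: 3/92528 + √92537/92528 ≈ 0.0033201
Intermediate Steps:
x = -56 (x = (5 + (3 - 1*1))*(-8) = (5 + (3 - 1))*(-8) = (5 + 2)*(-8) = 7*(-8) = -56)
H(O, b) = -3 + √(O² + b²)
1/H(x, 299) = 1/(-3 + √((-56)² + 299²)) = 1/(-3 + √(3136 + 89401)) = 1/(-3 + √92537)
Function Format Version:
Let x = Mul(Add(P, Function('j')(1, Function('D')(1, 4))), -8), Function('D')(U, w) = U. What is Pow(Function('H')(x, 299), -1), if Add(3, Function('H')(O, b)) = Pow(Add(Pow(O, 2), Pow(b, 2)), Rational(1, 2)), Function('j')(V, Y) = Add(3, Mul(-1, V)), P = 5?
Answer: Add(Rational(3, 92528), Mul(Rational(1, 92528), Pow(92537, Rational(1, 2)))) ≈ 0.0033201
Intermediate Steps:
x = -56 (x = Mul(Add(5, Add(3, Mul(-1, 1))), -8) = Mul(Add(5, Add(3, -1)), -8) = Mul(Add(5, 2), -8) = Mul(7, -8) = -56)
Function('H')(O, b) = Add(-3, Pow(Add(Pow(O, 2), Pow(b, 2)), Rational(1, 2)))
Pow(Function('H')(x, 299), -1) = Pow(Add(-3, Pow(Add(Pow(-56, 2), Pow(299, 2)), Rational(1, 2))), -1) = Pow(Add(-3, Pow(Add(3136, 89401), Rational(1, 2))), -1) = Pow(Add(-3, Pow(92537, Rational(1, 2))), -1)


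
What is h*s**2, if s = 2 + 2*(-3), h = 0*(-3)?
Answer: 0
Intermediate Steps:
h = 0
s = -4 (s = 2 - 6 = -4)
h*s**2 = 0*(-4)**2 = 0*16 = 0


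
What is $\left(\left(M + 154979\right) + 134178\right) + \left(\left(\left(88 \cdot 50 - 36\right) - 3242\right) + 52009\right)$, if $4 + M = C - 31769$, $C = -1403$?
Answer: $309112$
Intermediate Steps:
$M = -33176$ ($M = -4 - 33172 = -33176$)
$\left(\left(M + 154979\right) + 134178\right) + \left(\left(\left(88 \cdot 50 - 36\right) - 3242\right) + 52009\right) = \left(\left(-33176 + 154979\right) + 134178\right) + \left(\left(\left(88 \cdot 50 - 36\right) - 3242\right) + 52009\right) = \left(121803 + 134178\right) + \left(\left(\left(4400 - 36\right) - 3242\right) + 52009\right) = 255981 + \left(\left(4364 - 3242\right) + 52009\right) = 255981 + \left(1122 + 52009\right) = 255981 + 53131 = 309112$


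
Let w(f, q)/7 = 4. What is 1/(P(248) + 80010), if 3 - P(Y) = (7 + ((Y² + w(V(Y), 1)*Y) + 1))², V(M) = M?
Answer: -1/4686143923 ≈ -2.1340e-10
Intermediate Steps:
w(f, q) = 28 (w(f, q) = 7*4 = 28)
P(Y) = 3 - (8 + Y² + 28*Y)² (P(Y) = 3 - (7 + ((Y² + 28*Y) + 1))² = 3 - (7 + (1 + Y² + 28*Y))² = 3 - (8 + Y² + 28*Y)²)
1/(P(248) + 80010) = 1/((3 - (8 + 248² + 28*248)²) + 80010) = 1/((3 - (8 + 61504 + 6944)²) + 80010) = 1/((3 - 1*68456²) + 80010) = 1/((3 - 1*4686223936) + 80010) = 1/((3 - 4686223936) + 80010) = 1/(-4686223933 + 80010) = 1/(-4686143923) = -1/4686143923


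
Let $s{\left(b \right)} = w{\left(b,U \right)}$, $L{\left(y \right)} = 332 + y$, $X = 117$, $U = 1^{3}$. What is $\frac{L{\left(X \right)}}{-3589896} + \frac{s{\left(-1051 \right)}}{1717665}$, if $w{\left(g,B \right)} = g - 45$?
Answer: $- \frac{1568585867}{2055412904280} \approx -0.00076315$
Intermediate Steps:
$U = 1$
$w{\left(g,B \right)} = -45 + g$
$s{\left(b \right)} = -45 + b$
$\frac{L{\left(X \right)}}{-3589896} + \frac{s{\left(-1051 \right)}}{1717665} = \frac{332 + 117}{-3589896} + \frac{-45 - 1051}{1717665} = 449 \left(- \frac{1}{3589896}\right) - \frac{1096}{1717665} = - \frac{449}{3589896} - \frac{1096}{1717665} = - \frac{1568585867}{2055412904280}$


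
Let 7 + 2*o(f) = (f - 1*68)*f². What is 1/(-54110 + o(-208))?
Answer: -2/12049091 ≈ -1.6599e-7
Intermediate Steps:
o(f) = -7/2 + f²*(-68 + f)/2 (o(f) = -7/2 + ((f - 1*68)*f²)/2 = -7/2 + ((f - 68)*f²)/2 = -7/2 + ((-68 + f)*f²)/2 = -7/2 + (f²*(-68 + f))/2 = -7/2 + f²*(-68 + f)/2)
1/(-54110 + o(-208)) = 1/(-54110 + (-7/2 + (½)*(-208)³ - 34*(-208)²)) = 1/(-54110 + (-7/2 + (½)*(-8998912) - 34*43264)) = 1/(-54110 + (-7/2 - 4499456 - 1470976)) = 1/(-54110 - 11940871/2) = 1/(-12049091/2) = -2/12049091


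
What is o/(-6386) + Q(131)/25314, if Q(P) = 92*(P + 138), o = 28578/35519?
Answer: 127561936235/130496163429 ≈ 0.97752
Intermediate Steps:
o = 2598/3229 (o = 28578*(1/35519) = 2598/3229 ≈ 0.80458)
Q(P) = 12696 + 92*P (Q(P) = 92*(138 + P) = 12696 + 92*P)
o/(-6386) + Q(131)/25314 = (2598/3229)/(-6386) + (12696 + 92*131)/25314 = (2598/3229)*(-1/6386) + (12696 + 12052)*(1/25314) = -1299/10310197 + 24748*(1/25314) = -1299/10310197 + 12374/12657 = 127561936235/130496163429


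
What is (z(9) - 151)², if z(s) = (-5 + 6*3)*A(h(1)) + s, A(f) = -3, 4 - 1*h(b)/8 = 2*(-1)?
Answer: 32761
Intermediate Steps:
h(b) = 48 (h(b) = 32 - 16*(-1) = 32 - 8*(-2) = 32 + 16 = 48)
z(s) = -39 + s (z(s) = (-5 + 6*3)*(-3) + s = (-5 + 18)*(-3) + s = 13*(-3) + s = -39 + s)
(z(9) - 151)² = ((-39 + 9) - 151)² = (-30 - 151)² = (-181)² = 32761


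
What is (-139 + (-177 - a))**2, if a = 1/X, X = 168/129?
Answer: 314672121/3136 ≈ 1.0034e+5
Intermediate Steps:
X = 56/43 (X = 168*(1/129) = 56/43 ≈ 1.3023)
a = 43/56 (a = 1/(56/43) = 43/56 ≈ 0.76786)
(-139 + (-177 - a))**2 = (-139 + (-177 - 1*43/56))**2 = (-139 + (-177 - 43/56))**2 = (-139 - 9955/56)**2 = (-17739/56)**2 = 314672121/3136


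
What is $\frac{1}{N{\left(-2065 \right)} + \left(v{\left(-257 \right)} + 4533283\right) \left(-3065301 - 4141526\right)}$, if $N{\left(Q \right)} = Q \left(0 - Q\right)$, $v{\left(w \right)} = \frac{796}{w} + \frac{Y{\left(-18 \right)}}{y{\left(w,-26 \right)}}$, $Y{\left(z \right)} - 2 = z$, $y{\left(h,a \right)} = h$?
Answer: $- \frac{257}{8396336159602302} \approx -3.0609 \cdot 10^{-14}$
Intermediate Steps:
$Y{\left(z \right)} = 2 + z$
$v{\left(w \right)} = \frac{780}{w}$ ($v{\left(w \right)} = \frac{796}{w} + \frac{2 - 18}{w} = \frac{796}{w} - \frac{16}{w} = \frac{780}{w}$)
$N{\left(Q \right)} = - Q^{2}$ ($N{\left(Q \right)} = Q \left(- Q\right) = - Q^{2}$)
$\frac{1}{N{\left(-2065 \right)} + \left(v{\left(-257 \right)} + 4533283\right) \left(-3065301 - 4141526\right)} = \frac{1}{- \left(-2065\right)^{2} + \left(\frac{780}{-257} + 4533283\right) \left(-3065301 - 4141526\right)} = \frac{1}{\left(-1\right) 4264225 + \left(780 \left(- \frac{1}{257}\right) + 4533283\right) \left(-7206827\right)} = \frac{1}{-4264225 + \left(- \frac{780}{257} + 4533283\right) \left(-7206827\right)} = \frac{1}{-4264225 + \frac{1165052951}{257} \left(-7206827\right)} = \frac{1}{-4264225 - \frac{8396335063696477}{257}} = \frac{1}{- \frac{8396336159602302}{257}} = - \frac{257}{8396336159602302}$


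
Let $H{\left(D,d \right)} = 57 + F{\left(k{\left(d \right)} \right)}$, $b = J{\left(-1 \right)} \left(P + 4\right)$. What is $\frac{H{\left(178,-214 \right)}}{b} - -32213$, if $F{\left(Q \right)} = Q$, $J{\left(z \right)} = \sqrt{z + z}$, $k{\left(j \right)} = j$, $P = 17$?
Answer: $32213 + \frac{157 i \sqrt{2}}{42} \approx 32213.0 + 5.2865 i$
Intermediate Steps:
$J{\left(z \right)} = \sqrt{2} \sqrt{z}$ ($J{\left(z \right)} = \sqrt{2 z} = \sqrt{2} \sqrt{z}$)
$b = 21 i \sqrt{2}$ ($b = \sqrt{2} \sqrt{-1} \left(17 + 4\right) = \sqrt{2} i 21 = i \sqrt{2} \cdot 21 = 21 i \sqrt{2} \approx 29.698 i$)
$H{\left(D,d \right)} = 57 + d$
$\frac{H{\left(178,-214 \right)}}{b} - -32213 = \frac{57 - 214}{21 i \sqrt{2}} - -32213 = - 157 \left(- \frac{i \sqrt{2}}{42}\right) + 32213 = \frac{157 i \sqrt{2}}{42} + 32213 = 32213 + \frac{157 i \sqrt{2}}{42}$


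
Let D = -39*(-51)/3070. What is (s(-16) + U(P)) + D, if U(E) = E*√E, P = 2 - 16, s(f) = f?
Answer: -47131/3070 - 14*I*√14 ≈ -15.352 - 52.383*I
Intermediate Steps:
P = -14
U(E) = E^(3/2)
D = 1989/3070 (D = 1989*(1/3070) = 1989/3070 ≈ 0.64788)
(s(-16) + U(P)) + D = (-16 + (-14)^(3/2)) + 1989/3070 = (-16 - 14*I*√14) + 1989/3070 = -47131/3070 - 14*I*√14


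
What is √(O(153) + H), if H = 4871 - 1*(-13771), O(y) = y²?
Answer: √42051 ≈ 205.06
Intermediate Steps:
H = 18642 (H = 4871 + 13771 = 18642)
√(O(153) + H) = √(153² + 18642) = √(23409 + 18642) = √42051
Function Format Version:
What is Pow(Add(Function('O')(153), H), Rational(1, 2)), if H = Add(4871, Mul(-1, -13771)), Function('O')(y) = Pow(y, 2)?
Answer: Pow(42051, Rational(1, 2)) ≈ 205.06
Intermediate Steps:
H = 18642 (H = Add(4871, 13771) = 18642)
Pow(Add(Function('O')(153), H), Rational(1, 2)) = Pow(Add(Pow(153, 2), 18642), Rational(1, 2)) = Pow(Add(23409, 18642), Rational(1, 2)) = Pow(42051, Rational(1, 2))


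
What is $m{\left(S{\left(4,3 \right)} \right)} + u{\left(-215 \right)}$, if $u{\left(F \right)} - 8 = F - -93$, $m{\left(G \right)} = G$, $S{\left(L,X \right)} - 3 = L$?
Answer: $-107$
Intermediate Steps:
$S{\left(L,X \right)} = 3 + L$
$u{\left(F \right)} = 101 + F$ ($u{\left(F \right)} = 8 + \left(F - -93\right) = 8 + \left(F + 93\right) = 8 + \left(93 + F\right) = 101 + F$)
$m{\left(S{\left(4,3 \right)} \right)} + u{\left(-215 \right)} = \left(3 + 4\right) + \left(101 - 215\right) = 7 - 114 = -107$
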